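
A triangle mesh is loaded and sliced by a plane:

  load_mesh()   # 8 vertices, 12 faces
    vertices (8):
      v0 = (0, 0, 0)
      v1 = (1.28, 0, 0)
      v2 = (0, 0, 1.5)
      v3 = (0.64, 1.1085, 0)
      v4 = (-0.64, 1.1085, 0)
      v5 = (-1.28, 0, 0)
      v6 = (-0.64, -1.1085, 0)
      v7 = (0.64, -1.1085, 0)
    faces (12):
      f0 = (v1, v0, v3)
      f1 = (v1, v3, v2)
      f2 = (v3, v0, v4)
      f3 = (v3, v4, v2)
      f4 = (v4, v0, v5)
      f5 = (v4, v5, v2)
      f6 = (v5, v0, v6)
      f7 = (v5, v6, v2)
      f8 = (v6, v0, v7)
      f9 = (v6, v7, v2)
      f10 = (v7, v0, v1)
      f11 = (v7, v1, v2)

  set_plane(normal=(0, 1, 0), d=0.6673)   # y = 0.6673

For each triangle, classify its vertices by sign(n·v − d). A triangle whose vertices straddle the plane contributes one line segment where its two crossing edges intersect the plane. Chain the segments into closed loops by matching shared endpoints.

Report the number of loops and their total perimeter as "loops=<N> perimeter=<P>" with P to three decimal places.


loops=1 perimeter=4.130

Straddling triangles (6 of 12):
  (v1,v0,v3) [--+] → (0.38527, 0.6673, 0)–(0.89473, 0.6673, 0)  len=0.5095
  (v1,v3,v2) [-+-] → (0.89473, 0.6673, 0)–(0.38527, 0.6673, 0.597023)  len=0.7848
  (v3,v0,v4) [+-+] → (0.38527, 0.6673, 0)–(-0.38527, 0.6673, 0)  len=0.7705
  (v3,v4,v2) [++-] → (-0.38527, 0.6673, 0.597023)–(0.38527, 0.6673, 0.597023)  len=0.7705
  (v4,v0,v5) [+--] → (-0.38527, 0.6673, 0)–(-0.89473, 0.6673, 0)  len=0.5095
  (v4,v5,v2) [+--] → (-0.89473, 0.6673, 0)–(-0.38527, 0.6673, 0.597023)  len=0.7848

Chained into 1 loop(s):
  loop 1: 6 segments, perimeter = 4.1297
Total perimeter = 4.130


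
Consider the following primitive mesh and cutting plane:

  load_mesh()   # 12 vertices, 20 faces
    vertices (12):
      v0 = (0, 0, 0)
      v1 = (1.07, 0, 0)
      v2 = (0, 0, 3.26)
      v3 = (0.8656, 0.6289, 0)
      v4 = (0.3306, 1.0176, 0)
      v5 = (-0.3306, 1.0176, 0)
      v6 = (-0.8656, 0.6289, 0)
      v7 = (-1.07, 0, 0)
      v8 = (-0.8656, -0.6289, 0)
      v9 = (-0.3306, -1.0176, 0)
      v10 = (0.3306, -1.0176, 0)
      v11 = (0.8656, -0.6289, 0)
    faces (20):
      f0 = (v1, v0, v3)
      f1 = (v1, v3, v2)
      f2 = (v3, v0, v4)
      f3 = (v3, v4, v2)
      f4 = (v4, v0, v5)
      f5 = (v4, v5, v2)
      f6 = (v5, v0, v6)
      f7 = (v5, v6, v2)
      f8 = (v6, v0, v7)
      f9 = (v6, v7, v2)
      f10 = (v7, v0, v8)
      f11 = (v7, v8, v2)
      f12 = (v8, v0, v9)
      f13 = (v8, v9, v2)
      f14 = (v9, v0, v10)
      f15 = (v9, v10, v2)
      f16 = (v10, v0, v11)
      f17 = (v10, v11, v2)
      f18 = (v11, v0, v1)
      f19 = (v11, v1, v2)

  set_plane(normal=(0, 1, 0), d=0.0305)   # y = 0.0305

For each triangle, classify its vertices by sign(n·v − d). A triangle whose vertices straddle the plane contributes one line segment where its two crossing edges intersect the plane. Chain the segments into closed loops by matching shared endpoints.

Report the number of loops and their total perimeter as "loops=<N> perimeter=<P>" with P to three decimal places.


Straddling triangles (10 of 20):
  (v1,v0,v3) [--+] → (0.0419793, 0.0305, 0)–(1.06009, 0.0305, 0)  len=1.0181
  (v1,v3,v2) [-+-] → (1.06009, 0.0305, 0)–(0.0419793, 0.0305, 3.1019)  len=3.2647
  (v3,v0,v4) [+-+] → (0.0419793, 0.0305, 0)–(0.0099089, 0.0305, 0)  len=0.0321
  (v3,v4,v2) [++-] → (0.0099089, 0.0305, 3.16229)–(0.0419793, 0.0305, 3.1019)  len=0.0684
  (v4,v0,v5) [+-+] → (0.0099089, 0.0305, 0)–(-0.0099089, 0.0305, 0)  len=0.0198
  (v4,v5,v2) [++-] → (-0.0099089, 0.0305, 3.16229)–(0.0099089, 0.0305, 3.16229)  len=0.0198
  (v5,v0,v6) [+-+] → (-0.0099089, 0.0305, 0)–(-0.0419793, 0.0305, 0)  len=0.0321
  (v5,v6,v2) [++-] → (-0.0419793, 0.0305, 3.1019)–(-0.0099089, 0.0305, 3.16229)  len=0.0684
  (v6,v0,v7) [+--] → (-0.0419793, 0.0305, 0)–(-1.06009, 0.0305, 0)  len=1.0181
  (v6,v7,v2) [+--] → (-1.06009, 0.0305, 0)–(-0.0419793, 0.0305, 3.1019)  len=3.2647

Chained into 1 loop(s):
  loop 1: 10 segments, perimeter = 8.8062
Total perimeter = 8.806

loops=1 perimeter=8.806


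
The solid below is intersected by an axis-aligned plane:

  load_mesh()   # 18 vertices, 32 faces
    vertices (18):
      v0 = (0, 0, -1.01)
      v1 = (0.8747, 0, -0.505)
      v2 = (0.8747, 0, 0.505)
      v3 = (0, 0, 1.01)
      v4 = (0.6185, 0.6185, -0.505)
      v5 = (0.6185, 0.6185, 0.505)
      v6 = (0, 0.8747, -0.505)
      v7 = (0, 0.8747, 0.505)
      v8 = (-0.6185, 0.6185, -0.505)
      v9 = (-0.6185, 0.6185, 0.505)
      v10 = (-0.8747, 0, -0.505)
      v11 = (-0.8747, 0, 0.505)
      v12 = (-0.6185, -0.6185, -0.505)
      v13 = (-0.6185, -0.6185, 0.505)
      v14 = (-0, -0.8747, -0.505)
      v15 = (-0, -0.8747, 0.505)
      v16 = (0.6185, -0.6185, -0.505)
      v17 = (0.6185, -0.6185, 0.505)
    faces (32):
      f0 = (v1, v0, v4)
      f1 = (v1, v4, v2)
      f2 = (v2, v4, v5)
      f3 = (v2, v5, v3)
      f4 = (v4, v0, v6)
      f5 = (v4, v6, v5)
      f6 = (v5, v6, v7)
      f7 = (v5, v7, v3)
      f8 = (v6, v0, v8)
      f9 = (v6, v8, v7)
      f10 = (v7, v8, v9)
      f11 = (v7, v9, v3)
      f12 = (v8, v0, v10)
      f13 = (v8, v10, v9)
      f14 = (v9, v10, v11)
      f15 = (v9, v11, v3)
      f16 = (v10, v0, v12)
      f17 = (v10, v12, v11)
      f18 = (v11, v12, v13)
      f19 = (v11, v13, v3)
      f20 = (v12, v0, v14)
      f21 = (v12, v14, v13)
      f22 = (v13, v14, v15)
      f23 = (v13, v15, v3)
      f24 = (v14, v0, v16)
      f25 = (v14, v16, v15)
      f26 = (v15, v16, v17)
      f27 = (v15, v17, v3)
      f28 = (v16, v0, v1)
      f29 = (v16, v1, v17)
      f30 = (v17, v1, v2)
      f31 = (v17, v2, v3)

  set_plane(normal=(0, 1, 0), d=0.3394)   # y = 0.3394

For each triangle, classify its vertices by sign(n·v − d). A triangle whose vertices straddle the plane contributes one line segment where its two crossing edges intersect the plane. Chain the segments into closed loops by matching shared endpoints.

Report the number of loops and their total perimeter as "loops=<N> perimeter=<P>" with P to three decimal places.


loops=1 perimeter=5.239

Straddling triangles (12 of 32):
  (v1,v0,v4) [--+] → (0.3394, 0.3394, -0.732883)–(0.734111, 0.3394, -0.505)  len=0.4558
  (v1,v4,v2) [-+-] → (0.734111, 0.3394, -0.505)–(0.734111, 0.3394, -0.0492344)  len=0.4558
  (v2,v4,v5) [-++] → (0.734111, 0.3394, -0.0492344)–(0.734111, 0.3394, 0.505)  len=0.5542
  (v2,v5,v3) [-+-] → (0.734111, 0.3394, 0.505)–(0.3394, 0.3394, 0.732883)  len=0.4558
  (v4,v0,v6) [+-+] → (0.3394, 0.3394, -0.732883)–(0, 0.3394, -0.814051)  len=0.3490
  (v5,v7,v3) [++-] → (0, 0.3394, 0.814051)–(0.3394, 0.3394, 0.732883)  len=0.3490
  (v6,v0,v8) [+-+] → (0, 0.3394, -0.814051)–(-0.3394, 0.3394, -0.732883)  len=0.3490
  (v7,v9,v3) [++-] → (-0.3394, 0.3394, 0.732883)–(0, 0.3394, 0.814051)  len=0.3490
  (v8,v0,v10) [+--] → (-0.3394, 0.3394, -0.732883)–(-0.734111, 0.3394, -0.505)  len=0.4558
  (v8,v10,v9) [+-+] → (-0.734111, 0.3394, -0.505)–(-0.734111, 0.3394, 0.0492344)  len=0.5542
  (v9,v10,v11) [+--] → (-0.734111, 0.3394, 0.0492344)–(-0.734111, 0.3394, 0.505)  len=0.4558
  (v9,v11,v3) [+--] → (-0.734111, 0.3394, 0.505)–(-0.3394, 0.3394, 0.732883)  len=0.4558

Chained into 1 loop(s):
  loop 1: 12 segments, perimeter = 5.2390
Total perimeter = 5.239


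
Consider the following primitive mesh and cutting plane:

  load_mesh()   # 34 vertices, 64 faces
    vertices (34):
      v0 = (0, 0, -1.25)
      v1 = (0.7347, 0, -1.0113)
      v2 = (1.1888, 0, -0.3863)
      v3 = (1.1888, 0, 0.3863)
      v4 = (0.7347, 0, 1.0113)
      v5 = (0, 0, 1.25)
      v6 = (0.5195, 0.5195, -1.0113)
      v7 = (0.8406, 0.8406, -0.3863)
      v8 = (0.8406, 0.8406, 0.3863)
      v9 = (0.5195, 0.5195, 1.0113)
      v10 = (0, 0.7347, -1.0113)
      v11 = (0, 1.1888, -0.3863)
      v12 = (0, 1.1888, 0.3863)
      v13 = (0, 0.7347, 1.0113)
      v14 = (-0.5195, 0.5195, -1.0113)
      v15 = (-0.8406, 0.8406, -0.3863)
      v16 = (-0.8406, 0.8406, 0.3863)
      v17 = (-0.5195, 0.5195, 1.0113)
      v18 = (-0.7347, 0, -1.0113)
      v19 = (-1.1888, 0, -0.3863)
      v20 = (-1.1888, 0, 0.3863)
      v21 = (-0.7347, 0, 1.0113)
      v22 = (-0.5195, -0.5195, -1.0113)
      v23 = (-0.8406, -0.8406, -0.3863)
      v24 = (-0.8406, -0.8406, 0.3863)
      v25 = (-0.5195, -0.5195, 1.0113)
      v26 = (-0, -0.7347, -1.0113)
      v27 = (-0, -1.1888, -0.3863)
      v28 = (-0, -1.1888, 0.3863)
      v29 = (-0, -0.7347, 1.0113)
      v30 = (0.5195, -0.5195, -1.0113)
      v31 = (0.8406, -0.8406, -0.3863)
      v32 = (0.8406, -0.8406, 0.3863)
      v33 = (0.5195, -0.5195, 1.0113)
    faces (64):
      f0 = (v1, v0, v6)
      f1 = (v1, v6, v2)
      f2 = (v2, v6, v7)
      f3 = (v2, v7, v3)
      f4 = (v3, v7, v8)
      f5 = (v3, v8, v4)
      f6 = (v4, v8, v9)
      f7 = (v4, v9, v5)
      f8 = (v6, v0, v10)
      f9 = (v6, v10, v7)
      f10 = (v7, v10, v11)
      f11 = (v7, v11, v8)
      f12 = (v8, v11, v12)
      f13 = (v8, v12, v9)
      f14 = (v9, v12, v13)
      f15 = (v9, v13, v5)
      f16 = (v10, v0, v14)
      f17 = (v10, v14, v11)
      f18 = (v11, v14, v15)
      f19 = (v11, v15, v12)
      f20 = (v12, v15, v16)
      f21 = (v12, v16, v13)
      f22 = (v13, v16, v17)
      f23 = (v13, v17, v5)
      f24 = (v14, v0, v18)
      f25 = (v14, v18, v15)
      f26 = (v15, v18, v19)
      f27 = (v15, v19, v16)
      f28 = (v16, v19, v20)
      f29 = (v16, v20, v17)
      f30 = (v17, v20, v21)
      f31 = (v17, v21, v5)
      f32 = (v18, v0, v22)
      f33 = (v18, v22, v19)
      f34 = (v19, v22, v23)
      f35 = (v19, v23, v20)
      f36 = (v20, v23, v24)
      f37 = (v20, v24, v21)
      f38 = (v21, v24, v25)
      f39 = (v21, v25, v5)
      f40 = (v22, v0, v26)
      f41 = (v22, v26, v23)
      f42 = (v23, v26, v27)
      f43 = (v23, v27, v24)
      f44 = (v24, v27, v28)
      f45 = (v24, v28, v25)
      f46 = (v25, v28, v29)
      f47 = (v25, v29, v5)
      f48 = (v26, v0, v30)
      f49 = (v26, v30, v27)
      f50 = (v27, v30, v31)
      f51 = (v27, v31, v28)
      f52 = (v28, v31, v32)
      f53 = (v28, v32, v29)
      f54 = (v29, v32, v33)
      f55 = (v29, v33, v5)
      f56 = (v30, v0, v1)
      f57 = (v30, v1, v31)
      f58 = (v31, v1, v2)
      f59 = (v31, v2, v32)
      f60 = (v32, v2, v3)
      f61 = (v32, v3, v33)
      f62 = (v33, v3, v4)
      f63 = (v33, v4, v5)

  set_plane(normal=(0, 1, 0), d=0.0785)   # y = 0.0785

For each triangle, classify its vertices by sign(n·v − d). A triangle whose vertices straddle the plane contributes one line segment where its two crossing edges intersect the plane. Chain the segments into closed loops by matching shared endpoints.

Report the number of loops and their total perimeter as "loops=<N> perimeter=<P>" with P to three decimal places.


loops=1 perimeter=7.575

Straddling triangles (20 of 64):
  (v1,v0,v6) [--+] → (0.0785, 0.0785, -1.21393)–(0.702182, 0.0785, -1.0113)  len=0.6558
  (v1,v6,v2) [-+-] → (0.702182, 0.0785, -1.0113)–(1.08766, 0.0785, -0.480742)  len=0.6558
  (v2,v6,v7) [-++] → (1.08766, 0.0785, -0.480742)–(1.15628, 0.0785, -0.3863)  len=0.1167
  (v2,v7,v3) [-+-] → (1.15628, 0.0785, -0.3863)–(1.15628, 0.0785, 0.31415)  len=0.7005
  (v3,v7,v8) [-++] → (1.15628, 0.0785, 0.31415)–(1.15628, 0.0785, 0.3863)  len=0.0721
  (v3,v8,v4) [-+-] → (1.15628, 0.0785, 0.3863)–(0.74459, 0.0785, 0.952934)  len=0.7004
  (v4,v8,v9) [-++] → (0.74459, 0.0785, 0.952934)–(0.702182, 0.0785, 1.0113)  len=0.0721
  (v4,v9,v5) [-+-] → (0.702182, 0.0785, 1.0113)–(0.0785, 0.0785, 1.21393)  len=0.6558
  (v6,v0,v10) [+-+] → (0.0785, 0.0785, -1.21393)–(0, 0.0785, -1.2245)  len=0.0792
  (v9,v13,v5) [++-] → (0, 0.0785, 1.2245)–(0.0785, 0.0785, 1.21393)  len=0.0792
  (v10,v0,v14) [+-+] → (0, 0.0785, -1.2245)–(-0.0785, 0.0785, -1.21393)  len=0.0792
  (v13,v17,v5) [++-] → (-0.0785, 0.0785, 1.21393)–(0, 0.0785, 1.2245)  len=0.0792
  (v14,v0,v18) [+--] → (-0.0785, 0.0785, -1.21393)–(-0.702182, 0.0785, -1.0113)  len=0.6558
  (v14,v18,v15) [+-+] → (-0.702182, 0.0785, -1.0113)–(-0.74459, 0.0785, -0.952934)  len=0.0721
  (v15,v18,v19) [+--] → (-0.74459, 0.0785, -0.952934)–(-1.15628, 0.0785, -0.3863)  len=0.7004
  (v15,v19,v16) [+-+] → (-1.15628, 0.0785, -0.3863)–(-1.15628, 0.0785, -0.31415)  len=0.0721
  (v16,v19,v20) [+--] → (-1.15628, 0.0785, -0.31415)–(-1.15628, 0.0785, 0.3863)  len=0.7005
  (v16,v20,v17) [+-+] → (-1.15628, 0.0785, 0.3863)–(-1.08766, 0.0785, 0.480742)  len=0.1167
  (v17,v20,v21) [+--] → (-1.08766, 0.0785, 0.480742)–(-0.702182, 0.0785, 1.0113)  len=0.6558
  (v17,v21,v5) [+--] → (-0.702182, 0.0785, 1.0113)–(-0.0785, 0.0785, 1.21393)  len=0.6558

Chained into 1 loop(s):
  loop 1: 20 segments, perimeter = 7.5753
Total perimeter = 7.575


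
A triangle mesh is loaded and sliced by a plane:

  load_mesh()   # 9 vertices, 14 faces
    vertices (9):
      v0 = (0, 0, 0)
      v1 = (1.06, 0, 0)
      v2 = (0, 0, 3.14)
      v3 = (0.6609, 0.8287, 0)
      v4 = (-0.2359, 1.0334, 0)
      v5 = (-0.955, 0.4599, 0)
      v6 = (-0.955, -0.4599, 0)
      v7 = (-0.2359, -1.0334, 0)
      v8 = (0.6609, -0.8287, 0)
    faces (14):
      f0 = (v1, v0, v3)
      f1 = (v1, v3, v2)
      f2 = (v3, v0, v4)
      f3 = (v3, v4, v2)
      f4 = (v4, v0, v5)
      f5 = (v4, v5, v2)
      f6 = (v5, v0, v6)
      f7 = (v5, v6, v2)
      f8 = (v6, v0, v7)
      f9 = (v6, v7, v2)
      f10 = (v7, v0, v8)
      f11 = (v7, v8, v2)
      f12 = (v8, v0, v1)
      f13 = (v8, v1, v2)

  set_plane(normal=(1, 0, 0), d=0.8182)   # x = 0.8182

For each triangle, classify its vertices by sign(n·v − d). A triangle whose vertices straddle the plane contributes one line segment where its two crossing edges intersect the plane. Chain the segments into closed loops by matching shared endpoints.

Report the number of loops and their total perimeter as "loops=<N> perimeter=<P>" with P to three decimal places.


loops=1 perimeter=2.754

Straddling triangles (4 of 14):
  (v1,v0,v3) [+--] → (0.8182, 0, 0)–(0.8182, 0.502079, 0)  len=0.5021
  (v1,v3,v2) [+--] → (0.8182, 0.502079, 0)–(0.8182, 0, 0.716275)  len=0.8747
  (v8,v0,v1) [--+] → (0.8182, 0, 0)–(0.8182, -0.502079, 0)  len=0.5021
  (v8,v1,v2) [-+-] → (0.8182, -0.502079, 0)–(0.8182, 0, 0.716275)  len=0.8747

Chained into 1 loop(s):
  loop 1: 4 segments, perimeter = 2.7536
Total perimeter = 2.754


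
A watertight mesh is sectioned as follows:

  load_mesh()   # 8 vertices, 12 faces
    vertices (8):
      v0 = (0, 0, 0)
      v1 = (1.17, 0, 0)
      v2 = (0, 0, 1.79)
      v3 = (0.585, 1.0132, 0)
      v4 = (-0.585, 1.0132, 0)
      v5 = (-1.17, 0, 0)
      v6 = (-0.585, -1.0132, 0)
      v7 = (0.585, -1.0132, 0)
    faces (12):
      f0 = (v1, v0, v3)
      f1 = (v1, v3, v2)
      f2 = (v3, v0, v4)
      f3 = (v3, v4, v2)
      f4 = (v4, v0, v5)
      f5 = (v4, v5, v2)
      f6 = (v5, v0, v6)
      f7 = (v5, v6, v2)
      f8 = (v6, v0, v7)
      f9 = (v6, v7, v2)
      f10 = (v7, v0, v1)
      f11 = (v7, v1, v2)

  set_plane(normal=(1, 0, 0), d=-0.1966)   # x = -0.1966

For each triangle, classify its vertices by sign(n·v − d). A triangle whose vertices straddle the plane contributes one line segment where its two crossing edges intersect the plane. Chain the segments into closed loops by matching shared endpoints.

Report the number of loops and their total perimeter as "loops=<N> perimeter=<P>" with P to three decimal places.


Straddling triangles (8 of 12):
  (v3,v0,v4) [++-] → (-0.1966, 0.340504, 0)–(-0.1966, 1.0132, 0)  len=0.6727
  (v3,v4,v2) [+-+] → (-0.1966, 1.0132, 0)–(-0.1966, 0.340504, 1.18844)  len=1.3656
  (v4,v0,v5) [-+-] → (-0.1966, 0.340504, 0)–(-0.1966, 0, 0)  len=0.3405
  (v4,v5,v2) [--+] → (-0.1966, 0, 1.48922)–(-0.1966, 0.340504, 1.18844)  len=0.4543
  (v5,v0,v6) [-+-] → (-0.1966, 0, 0)–(-0.1966, -0.340504, 0)  len=0.3405
  (v5,v6,v2) [--+] → (-0.1966, -0.340504, 1.18844)–(-0.1966, 0, 1.48922)  len=0.4543
  (v6,v0,v7) [-++] → (-0.1966, -0.340504, 0)–(-0.1966, -1.0132, 0)  len=0.6727
  (v6,v7,v2) [-++] → (-0.1966, -1.0132, 0)–(-0.1966, -0.340504, 1.18844)  len=1.3656

Chained into 1 loop(s):
  loop 1: 8 segments, perimeter = 5.6663
Total perimeter = 5.666

loops=1 perimeter=5.666


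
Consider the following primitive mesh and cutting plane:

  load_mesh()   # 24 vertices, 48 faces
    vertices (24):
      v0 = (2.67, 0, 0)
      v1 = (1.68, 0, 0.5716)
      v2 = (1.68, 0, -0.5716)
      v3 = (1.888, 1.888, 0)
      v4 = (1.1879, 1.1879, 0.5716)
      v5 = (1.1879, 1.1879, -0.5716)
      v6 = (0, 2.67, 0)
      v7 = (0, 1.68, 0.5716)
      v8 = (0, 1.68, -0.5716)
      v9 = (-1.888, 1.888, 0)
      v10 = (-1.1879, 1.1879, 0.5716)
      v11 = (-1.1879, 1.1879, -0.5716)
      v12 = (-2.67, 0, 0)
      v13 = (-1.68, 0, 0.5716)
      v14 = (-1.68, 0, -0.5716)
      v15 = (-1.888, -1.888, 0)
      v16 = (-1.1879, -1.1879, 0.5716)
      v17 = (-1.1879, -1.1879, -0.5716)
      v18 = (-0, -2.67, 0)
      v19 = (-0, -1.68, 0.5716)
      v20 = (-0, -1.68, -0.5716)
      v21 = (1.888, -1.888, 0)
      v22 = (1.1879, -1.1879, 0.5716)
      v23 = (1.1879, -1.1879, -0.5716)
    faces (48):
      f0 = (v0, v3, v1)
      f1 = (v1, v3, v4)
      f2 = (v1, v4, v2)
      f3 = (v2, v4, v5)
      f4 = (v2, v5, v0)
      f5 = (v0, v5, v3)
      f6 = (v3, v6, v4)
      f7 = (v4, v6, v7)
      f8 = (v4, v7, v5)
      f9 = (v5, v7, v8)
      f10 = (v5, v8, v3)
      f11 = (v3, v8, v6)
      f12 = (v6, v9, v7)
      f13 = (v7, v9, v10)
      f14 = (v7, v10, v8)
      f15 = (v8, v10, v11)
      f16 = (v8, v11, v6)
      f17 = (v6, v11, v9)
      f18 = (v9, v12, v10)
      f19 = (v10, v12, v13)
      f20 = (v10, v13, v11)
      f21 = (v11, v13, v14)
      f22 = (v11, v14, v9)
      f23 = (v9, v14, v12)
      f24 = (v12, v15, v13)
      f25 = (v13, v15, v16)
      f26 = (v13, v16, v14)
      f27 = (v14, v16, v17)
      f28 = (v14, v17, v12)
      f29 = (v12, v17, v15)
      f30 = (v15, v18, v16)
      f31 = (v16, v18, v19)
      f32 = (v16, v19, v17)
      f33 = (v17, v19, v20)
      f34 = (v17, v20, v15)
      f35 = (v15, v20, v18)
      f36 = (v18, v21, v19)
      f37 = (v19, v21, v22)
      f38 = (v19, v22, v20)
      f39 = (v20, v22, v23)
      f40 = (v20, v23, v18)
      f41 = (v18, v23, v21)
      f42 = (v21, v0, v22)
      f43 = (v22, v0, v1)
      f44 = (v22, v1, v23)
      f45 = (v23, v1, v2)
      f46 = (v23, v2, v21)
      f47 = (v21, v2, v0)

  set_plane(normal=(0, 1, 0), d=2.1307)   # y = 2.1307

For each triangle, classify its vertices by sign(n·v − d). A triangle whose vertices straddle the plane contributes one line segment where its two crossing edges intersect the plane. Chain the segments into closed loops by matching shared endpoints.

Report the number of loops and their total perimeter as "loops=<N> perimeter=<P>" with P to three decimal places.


Straddling triangles (6 of 48):
  (v3,v6,v4) [-+-] → (1.30204, 2.1307, 0)–(0.432248, 2.1307, 0.207991)  len=0.8943
  (v4,v6,v7) [-+-] → (0.432248, 2.1307, 0.207991)–(0, 2.1307, 0.311378)  len=0.4444
  (v3,v8,v6) [--+] → (0, 2.1307, -0.311378)–(1.30204, 2.1307, 0)  len=1.3388
  (v6,v9,v7) [+--] → (-1.30204, 2.1307, 0)–(0, 2.1307, 0.311378)  len=1.3388
  (v8,v11,v6) [--+] → (-0.432248, 2.1307, -0.207991)–(0, 2.1307, -0.311378)  len=0.4444
  (v6,v11,v9) [+--] → (-0.432248, 2.1307, -0.207991)–(-1.30204, 2.1307, 0)  len=0.8943

Chained into 1 loop(s):
  loop 1: 6 segments, perimeter = 5.3550
Total perimeter = 5.355

loops=1 perimeter=5.355


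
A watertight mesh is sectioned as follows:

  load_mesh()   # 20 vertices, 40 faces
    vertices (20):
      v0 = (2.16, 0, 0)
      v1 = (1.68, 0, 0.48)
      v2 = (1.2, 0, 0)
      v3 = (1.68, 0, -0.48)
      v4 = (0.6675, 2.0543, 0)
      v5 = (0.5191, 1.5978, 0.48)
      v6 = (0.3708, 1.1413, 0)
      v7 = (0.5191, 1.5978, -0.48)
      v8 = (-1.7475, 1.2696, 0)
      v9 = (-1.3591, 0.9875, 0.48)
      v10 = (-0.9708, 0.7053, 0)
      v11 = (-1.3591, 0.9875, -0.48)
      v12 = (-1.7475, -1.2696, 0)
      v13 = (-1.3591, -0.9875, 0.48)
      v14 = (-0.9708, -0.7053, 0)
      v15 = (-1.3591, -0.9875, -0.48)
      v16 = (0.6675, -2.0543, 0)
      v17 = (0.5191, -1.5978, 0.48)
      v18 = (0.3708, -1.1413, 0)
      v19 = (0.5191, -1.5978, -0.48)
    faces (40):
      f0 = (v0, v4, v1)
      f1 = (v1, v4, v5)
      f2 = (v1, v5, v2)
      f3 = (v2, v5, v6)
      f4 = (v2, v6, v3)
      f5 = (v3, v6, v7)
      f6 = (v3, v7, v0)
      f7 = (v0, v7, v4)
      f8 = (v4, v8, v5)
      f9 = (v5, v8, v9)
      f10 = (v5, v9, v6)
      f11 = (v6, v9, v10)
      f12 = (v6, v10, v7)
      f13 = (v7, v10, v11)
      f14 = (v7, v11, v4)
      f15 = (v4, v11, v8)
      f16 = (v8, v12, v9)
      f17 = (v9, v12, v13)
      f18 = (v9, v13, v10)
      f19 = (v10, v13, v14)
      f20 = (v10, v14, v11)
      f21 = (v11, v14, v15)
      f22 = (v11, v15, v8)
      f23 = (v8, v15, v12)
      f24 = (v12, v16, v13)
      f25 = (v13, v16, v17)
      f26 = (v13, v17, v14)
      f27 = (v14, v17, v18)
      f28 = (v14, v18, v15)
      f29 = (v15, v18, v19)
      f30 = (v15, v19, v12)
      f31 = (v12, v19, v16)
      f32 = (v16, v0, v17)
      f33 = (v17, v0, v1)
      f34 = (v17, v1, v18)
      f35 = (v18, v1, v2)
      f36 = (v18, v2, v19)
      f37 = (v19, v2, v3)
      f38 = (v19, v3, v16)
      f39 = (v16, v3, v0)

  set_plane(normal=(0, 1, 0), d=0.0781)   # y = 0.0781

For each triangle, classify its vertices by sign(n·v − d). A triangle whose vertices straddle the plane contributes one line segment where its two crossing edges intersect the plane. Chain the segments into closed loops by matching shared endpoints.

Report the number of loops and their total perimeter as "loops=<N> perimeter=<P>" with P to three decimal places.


loops=2 perimeter=5.185

Straddling triangles (16 of 40):
  (v0,v4,v1) [-+-] → (2.10326, 0.0781, 0)–(1.64151, 0.0781, 0.461751)  len=0.6530
  (v1,v4,v5) [-++] → (1.64151, 0.0781, 0.461751)–(1.62326, 0.0781, 0.48)  len=0.0258
  (v1,v5,v2) [-+-] → (1.62326, 0.0781, 0.48)–(1.16672, 0.0781, 0.0234623)  len=0.6456
  (v2,v5,v6) [-++] → (1.16672, 0.0781, 0.0234623)–(1.14326, 0.0781, 0)  len=0.0332
  (v2,v6,v3) [-+-] → (1.14326, 0.0781, 0)–(1.59041, 0.0781, -0.447153)  len=0.6324
  (v3,v6,v7) [-++] → (1.59041, 0.0781, -0.447153)–(1.62326, 0.0781, -0.48)  len=0.0465
  (v3,v7,v0) [-+-] → (1.62326, 0.0781, -0.48)–(2.07979, 0.0781, -0.0234623)  len=0.6456
  (v0,v7,v4) [-++] → (2.07979, 0.0781, -0.0234623)–(2.10326, 0.0781, 0)  len=0.0332
  (v8,v12,v9) [+-+] → (-1.7475, 0.0781, 0)–(-1.51559, 0.0781, 0.286605)  len=0.3687
  (v9,v12,v13) [+--] → (-1.51559, 0.0781, 0.286605)–(-1.3591, 0.0781, 0.48)  len=0.2488
  (v9,v13,v10) [+-+] → (-1.3591, 0.0781, 0.48)–(-1.11467, 0.0781, 0.177845)  len=0.3886
  (v10,v13,v14) [+--] → (-1.11467, 0.0781, 0.177845)–(-0.9708, 0.0781, 0)  len=0.2288
  (v10,v14,v11) [+-+] → (-0.9708, 0.0781, 0)–(-1.1505, 0.0781, -0.222136)  len=0.2857
  (v11,v14,v15) [+--] → (-1.1505, 0.0781, -0.222136)–(-1.3591, 0.0781, -0.48)  len=0.3317
  (v11,v15,v8) [+-+] → (-1.3591, 0.0781, -0.48)–(-1.54247, 0.0781, -0.253387)  len=0.2915
  (v8,v15,v12) [+--] → (-1.54247, 0.0781, -0.253387)–(-1.7475, 0.0781, 0)  len=0.3259

Chained into 2 loop(s):
  loop 1: 8 segments, perimeter = 2.7153
  loop 2: 8 segments, perimeter = 2.4697
Total perimeter = 5.185


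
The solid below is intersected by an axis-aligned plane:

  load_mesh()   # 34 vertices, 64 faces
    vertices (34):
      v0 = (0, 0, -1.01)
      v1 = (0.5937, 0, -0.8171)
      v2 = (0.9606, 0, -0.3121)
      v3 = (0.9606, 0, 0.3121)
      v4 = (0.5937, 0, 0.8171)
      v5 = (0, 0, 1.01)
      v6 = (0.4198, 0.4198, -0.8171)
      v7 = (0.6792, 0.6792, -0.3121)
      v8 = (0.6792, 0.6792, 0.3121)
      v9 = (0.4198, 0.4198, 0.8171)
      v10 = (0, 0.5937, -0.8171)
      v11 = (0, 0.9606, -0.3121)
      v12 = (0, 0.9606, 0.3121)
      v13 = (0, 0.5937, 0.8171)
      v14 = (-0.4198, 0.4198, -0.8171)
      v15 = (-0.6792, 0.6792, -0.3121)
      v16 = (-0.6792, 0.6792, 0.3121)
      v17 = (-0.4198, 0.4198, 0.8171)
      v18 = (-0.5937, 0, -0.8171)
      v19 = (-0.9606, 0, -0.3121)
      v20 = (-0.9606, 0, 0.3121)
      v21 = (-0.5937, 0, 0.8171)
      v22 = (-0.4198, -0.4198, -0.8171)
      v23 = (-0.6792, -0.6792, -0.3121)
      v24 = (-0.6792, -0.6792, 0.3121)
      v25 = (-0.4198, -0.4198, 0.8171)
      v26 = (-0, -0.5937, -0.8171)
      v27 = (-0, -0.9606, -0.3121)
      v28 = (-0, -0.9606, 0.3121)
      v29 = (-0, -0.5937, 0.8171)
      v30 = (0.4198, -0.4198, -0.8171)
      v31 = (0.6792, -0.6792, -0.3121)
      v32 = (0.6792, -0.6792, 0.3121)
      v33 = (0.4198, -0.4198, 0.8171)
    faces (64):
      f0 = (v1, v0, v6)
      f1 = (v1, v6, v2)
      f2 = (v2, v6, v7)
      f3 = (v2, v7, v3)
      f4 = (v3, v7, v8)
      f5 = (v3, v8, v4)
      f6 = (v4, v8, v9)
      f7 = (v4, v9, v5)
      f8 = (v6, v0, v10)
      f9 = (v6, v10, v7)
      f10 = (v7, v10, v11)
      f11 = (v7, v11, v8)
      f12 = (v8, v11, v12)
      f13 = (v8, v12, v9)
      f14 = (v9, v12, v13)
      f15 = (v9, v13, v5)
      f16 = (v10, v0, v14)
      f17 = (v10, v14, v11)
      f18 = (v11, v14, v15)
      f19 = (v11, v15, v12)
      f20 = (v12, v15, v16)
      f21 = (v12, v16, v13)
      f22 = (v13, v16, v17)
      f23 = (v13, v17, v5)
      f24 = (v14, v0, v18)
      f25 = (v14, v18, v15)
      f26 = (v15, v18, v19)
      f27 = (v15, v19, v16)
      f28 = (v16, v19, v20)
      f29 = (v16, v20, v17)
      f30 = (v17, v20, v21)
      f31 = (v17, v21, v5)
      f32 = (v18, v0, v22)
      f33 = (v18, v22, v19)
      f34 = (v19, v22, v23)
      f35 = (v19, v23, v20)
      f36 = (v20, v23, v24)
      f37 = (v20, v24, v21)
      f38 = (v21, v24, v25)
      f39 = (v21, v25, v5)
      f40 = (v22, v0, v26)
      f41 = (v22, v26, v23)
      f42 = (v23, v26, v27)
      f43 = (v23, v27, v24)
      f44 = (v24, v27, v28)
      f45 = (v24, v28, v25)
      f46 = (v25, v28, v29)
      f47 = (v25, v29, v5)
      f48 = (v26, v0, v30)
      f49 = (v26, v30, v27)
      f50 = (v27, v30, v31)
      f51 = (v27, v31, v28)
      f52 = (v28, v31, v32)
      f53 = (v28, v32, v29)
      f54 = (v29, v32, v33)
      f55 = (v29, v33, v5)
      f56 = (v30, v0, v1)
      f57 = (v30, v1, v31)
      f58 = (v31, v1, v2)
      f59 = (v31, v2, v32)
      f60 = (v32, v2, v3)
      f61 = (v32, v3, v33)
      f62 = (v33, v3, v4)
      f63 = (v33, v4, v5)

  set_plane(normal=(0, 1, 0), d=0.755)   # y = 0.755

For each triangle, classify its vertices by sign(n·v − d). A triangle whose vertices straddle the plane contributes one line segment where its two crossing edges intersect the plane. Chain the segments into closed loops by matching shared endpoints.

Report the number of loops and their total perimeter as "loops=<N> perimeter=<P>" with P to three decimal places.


loops=1 perimeter=3.533

Straddling triangles (10 of 64):
  (v7,v10,v11) [--+] → (0, 0.755, -0.595087)–(0.496246, 0.755, -0.3121)  len=0.5713
  (v7,v11,v8) [-+-] → (0.496246, 0.755, -0.3121)–(0.496246, 0.755, 0.143961)  len=0.4561
  (v8,v11,v12) [-++] → (0.496246, 0.755, 0.143961)–(0.496246, 0.755, 0.3121)  len=0.1681
  (v8,v12,v9) [-+-] → (0.496246, 0.755, 0.3121)–(0.159599, 0.755, 0.50409)  len=0.3875
  (v9,v12,v13) [-+-] → (0.159599, 0.755, 0.50409)–(0, 0.755, 0.595087)  len=0.1837
  (v10,v14,v11) [--+] → (-0.159599, 0.755, -0.50409)–(0, 0.755, -0.595087)  len=0.1837
  (v11,v14,v15) [+--] → (-0.159599, 0.755, -0.50409)–(-0.496246, 0.755, -0.3121)  len=0.3875
  (v11,v15,v12) [+-+] → (-0.496246, 0.755, -0.3121)–(-0.496246, 0.755, -0.143961)  len=0.1681
  (v12,v15,v16) [+--] → (-0.496246, 0.755, -0.143961)–(-0.496246, 0.755, 0.3121)  len=0.4561
  (v12,v16,v13) [+--] → (-0.496246, 0.755, 0.3121)–(0, 0.755, 0.595087)  len=0.5713

Chained into 1 loop(s):
  loop 1: 10 segments, perimeter = 3.5335
Total perimeter = 3.533


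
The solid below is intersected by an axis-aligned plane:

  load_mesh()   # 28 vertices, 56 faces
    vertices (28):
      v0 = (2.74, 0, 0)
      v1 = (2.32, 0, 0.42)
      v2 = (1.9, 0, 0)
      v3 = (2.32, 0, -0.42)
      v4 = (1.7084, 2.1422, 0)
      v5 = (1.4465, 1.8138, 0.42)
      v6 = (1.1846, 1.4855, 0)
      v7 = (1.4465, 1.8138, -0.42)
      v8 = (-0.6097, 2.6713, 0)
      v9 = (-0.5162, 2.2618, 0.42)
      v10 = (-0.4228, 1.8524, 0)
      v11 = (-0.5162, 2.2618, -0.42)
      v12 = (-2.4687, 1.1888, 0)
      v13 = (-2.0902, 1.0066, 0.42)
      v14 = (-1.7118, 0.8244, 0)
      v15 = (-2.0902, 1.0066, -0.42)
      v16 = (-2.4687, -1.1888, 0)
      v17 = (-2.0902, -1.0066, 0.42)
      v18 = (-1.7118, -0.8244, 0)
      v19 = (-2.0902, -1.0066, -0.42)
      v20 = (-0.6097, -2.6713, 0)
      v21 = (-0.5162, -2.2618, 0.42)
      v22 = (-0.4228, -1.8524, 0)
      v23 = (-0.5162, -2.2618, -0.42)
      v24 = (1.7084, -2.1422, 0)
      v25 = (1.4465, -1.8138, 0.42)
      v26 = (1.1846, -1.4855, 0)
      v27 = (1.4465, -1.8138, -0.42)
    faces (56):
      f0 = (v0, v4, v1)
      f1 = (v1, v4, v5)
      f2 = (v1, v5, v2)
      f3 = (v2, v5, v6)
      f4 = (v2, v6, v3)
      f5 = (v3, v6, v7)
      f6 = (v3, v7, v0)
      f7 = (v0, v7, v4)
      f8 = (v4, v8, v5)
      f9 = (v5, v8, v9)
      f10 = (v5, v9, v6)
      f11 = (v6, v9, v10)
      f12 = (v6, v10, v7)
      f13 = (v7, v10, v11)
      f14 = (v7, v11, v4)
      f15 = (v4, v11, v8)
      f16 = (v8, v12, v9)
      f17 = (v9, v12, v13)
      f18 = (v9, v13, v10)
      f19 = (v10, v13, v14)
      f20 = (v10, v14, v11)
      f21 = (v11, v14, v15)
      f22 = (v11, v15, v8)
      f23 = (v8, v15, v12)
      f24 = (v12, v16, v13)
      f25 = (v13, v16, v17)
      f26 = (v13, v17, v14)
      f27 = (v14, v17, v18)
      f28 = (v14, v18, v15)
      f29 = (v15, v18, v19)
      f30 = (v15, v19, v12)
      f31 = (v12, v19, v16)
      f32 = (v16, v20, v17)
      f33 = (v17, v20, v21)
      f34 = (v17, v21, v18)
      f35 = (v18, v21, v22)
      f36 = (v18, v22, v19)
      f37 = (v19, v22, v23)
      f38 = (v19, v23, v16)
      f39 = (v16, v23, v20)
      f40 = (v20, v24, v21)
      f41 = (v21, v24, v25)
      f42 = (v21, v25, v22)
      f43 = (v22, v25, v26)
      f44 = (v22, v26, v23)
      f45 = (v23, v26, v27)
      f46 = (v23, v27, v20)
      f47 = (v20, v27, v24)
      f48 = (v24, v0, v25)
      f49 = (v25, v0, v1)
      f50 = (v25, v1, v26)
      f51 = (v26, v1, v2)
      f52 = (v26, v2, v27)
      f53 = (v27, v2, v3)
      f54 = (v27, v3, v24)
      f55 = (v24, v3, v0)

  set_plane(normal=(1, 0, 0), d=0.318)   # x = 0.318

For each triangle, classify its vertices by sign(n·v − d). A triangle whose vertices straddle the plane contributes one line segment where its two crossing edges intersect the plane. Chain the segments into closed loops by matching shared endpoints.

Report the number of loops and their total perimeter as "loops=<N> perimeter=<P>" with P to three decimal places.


loops=2 perimeter=4.575

Straddling triangles (16 of 56):
  (v4,v8,v5) [+-+] → (0.318, 2.45956, 0)–(0.318, 2.28442, 0.189492)  len=0.2580
  (v5,v8,v9) [+--] → (0.318, 2.28442, 0.189492)–(0.318, 2.07139, 0.42)  len=0.3139
  (v5,v9,v6) [+-+] → (0.318, 2.07139, 0.42)–(0.318, 1.88104, 0.214)  len=0.2805
  (v6,v9,v10) [+--] → (0.318, 1.88104, 0.214)–(0.318, 1.68331, 0)  len=0.2914
  (v6,v10,v7) [+-+] → (0.318, 1.68331, 0)–(0.318, 1.8371, -0.166445)  len=0.2266
  (v7,v10,v11) [+--] → (0.318, 1.8371, -0.166445)–(0.318, 2.07139, -0.42)  len=0.3452
  (v7,v11,v4) [+-+] → (0.318, 2.07139, -0.42)–(0.318, 2.21695, -0.262505)  len=0.2145
  (v4,v11,v8) [+--] → (0.318, 2.21695, -0.262505)–(0.318, 2.45956, 0)  len=0.3574
  (v20,v24,v21) [-+-] → (0.318, -2.45956, 0)–(0.318, -2.21695, 0.262505)  len=0.3574
  (v21,v24,v25) [-++] → (0.318, -2.21695, 0.262505)–(0.318, -2.07139, 0.42)  len=0.2145
  (v21,v25,v22) [-+-] → (0.318, -2.07139, 0.42)–(0.318, -1.8371, 0.166445)  len=0.3452
  (v22,v25,v26) [-++] → (0.318, -1.8371, 0.166445)–(0.318, -1.68331, 0)  len=0.2266
  (v22,v26,v23) [-+-] → (0.318, -1.68331, 0)–(0.318, -1.88104, -0.214)  len=0.2914
  (v23,v26,v27) [-++] → (0.318, -1.88104, -0.214)–(0.318, -2.07139, -0.42)  len=0.2805
  (v23,v27,v20) [-+-] → (0.318, -2.07139, -0.42)–(0.318, -2.28442, -0.189492)  len=0.3139
  (v20,v27,v24) [-++] → (0.318, -2.28442, -0.189492)–(0.318, -2.45956, 0)  len=0.2580

Chained into 2 loop(s):
  loop 1: 8 segments, perimeter = 2.2875
  loop 2: 8 segments, perimeter = 2.2875
Total perimeter = 4.575


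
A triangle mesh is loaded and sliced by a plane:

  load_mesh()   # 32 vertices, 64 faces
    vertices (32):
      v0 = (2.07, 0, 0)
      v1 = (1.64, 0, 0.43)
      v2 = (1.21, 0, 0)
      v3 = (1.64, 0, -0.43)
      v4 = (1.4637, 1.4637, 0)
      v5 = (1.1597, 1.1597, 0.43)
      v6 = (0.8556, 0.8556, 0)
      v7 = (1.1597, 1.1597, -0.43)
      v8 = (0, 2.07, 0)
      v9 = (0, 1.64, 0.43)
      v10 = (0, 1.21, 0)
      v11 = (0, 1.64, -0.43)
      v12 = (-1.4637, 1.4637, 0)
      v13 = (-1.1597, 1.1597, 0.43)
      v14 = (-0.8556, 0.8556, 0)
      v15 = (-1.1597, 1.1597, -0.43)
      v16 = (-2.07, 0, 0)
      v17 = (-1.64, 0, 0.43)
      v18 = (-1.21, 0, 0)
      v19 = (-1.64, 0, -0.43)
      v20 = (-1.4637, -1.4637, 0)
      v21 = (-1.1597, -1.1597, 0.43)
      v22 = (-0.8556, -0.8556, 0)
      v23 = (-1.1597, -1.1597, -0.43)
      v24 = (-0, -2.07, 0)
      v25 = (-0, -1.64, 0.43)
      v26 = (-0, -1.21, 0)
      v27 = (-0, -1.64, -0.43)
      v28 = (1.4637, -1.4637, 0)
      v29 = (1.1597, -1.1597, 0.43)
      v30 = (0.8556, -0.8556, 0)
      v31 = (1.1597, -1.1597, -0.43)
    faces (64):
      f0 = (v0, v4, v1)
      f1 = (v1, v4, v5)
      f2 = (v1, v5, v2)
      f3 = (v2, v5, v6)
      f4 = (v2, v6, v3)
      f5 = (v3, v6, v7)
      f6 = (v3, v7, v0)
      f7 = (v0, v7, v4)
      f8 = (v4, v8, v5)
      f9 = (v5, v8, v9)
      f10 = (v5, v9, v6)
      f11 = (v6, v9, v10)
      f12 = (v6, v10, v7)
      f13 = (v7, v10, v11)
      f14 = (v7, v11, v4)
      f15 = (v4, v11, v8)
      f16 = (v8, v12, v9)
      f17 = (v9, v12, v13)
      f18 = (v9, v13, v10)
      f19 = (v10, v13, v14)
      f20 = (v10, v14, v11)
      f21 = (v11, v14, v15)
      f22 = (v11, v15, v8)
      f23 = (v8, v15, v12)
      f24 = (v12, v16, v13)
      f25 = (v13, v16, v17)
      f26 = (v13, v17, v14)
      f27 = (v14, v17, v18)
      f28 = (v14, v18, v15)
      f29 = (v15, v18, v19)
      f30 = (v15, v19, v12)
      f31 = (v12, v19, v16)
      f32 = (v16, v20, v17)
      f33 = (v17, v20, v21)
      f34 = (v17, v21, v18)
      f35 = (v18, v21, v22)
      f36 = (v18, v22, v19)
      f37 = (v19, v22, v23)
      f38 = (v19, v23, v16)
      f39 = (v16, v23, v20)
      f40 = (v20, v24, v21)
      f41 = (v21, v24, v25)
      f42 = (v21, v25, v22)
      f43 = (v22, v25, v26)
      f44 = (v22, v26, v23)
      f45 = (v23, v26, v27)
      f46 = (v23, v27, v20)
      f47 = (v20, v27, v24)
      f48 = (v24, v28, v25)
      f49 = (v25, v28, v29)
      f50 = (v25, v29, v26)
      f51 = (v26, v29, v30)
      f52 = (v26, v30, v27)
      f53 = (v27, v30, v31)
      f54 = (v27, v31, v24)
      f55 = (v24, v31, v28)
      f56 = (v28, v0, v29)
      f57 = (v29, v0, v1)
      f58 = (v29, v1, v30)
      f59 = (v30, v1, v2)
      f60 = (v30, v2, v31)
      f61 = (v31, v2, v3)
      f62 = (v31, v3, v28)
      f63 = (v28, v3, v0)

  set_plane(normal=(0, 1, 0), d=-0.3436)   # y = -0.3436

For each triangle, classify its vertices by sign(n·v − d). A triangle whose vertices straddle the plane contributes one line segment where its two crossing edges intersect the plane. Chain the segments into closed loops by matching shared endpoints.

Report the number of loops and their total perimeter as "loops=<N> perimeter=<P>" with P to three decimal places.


loops=2 perimeter=4.865

Straddling triangles (16 of 64):
  (v16,v20,v17) [+-+] → (-1.92767, -0.3436, 0)–(-1.59861, -0.3436, 0.329059)  len=0.4654
  (v17,v20,v21) [+--] → (-1.59861, -0.3436, 0.329059)–(-1.4977, -0.3436, 0.43)  len=0.1427
  (v17,v21,v18) [+-+] → (-1.4977, -0.3436, 0.43)–(-1.1951, -0.3436, 0.127402)  len=0.4279
  (v18,v21,v22) [+--] → (-1.1951, -0.3436, 0.127402)–(-1.06768, -0.3436, 0)  len=0.1802
  (v18,v22,v19) [+-+] → (-1.06768, -0.3436, 0)–(-1.32499, -0.3436, -0.257317)  len=0.3639
  (v19,v22,v23) [+--] → (-1.32499, -0.3436, -0.257317)–(-1.4977, -0.3436, -0.43)  len=0.2442
  (v19,v23,v16) [+-+] → (-1.4977, -0.3436, -0.43)–(-1.80029, -0.3436, -0.127402)  len=0.4279
  (v16,v23,v20) [+--] → (-1.80029, -0.3436, -0.127402)–(-1.92767, -0.3436, 0)  len=0.1802
  (v28,v0,v29) [-+-] → (1.92767, -0.3436, 0)–(1.80029, -0.3436, 0.127402)  len=0.1802
  (v29,v0,v1) [-++] → (1.80029, -0.3436, 0.127402)–(1.4977, -0.3436, 0.43)  len=0.4279
  (v29,v1,v30) [-+-] → (1.4977, -0.3436, 0.43)–(1.32499, -0.3436, 0.257317)  len=0.2442
  (v30,v1,v2) [-++] → (1.32499, -0.3436, 0.257317)–(1.06768, -0.3436, 0)  len=0.3639
  (v30,v2,v31) [-+-] → (1.06768, -0.3436, 0)–(1.1951, -0.3436, -0.127402)  len=0.1802
  (v31,v2,v3) [-++] → (1.1951, -0.3436, -0.127402)–(1.4977, -0.3436, -0.43)  len=0.4279
  (v31,v3,v28) [-+-] → (1.4977, -0.3436, -0.43)–(1.59861, -0.3436, -0.329059)  len=0.1427
  (v28,v3,v0) [-++] → (1.59861, -0.3436, -0.329059)–(1.92767, -0.3436, 0)  len=0.4654

Chained into 2 loop(s):
  loop 1: 8 segments, perimeter = 2.4324
  loop 2: 8 segments, perimeter = 2.4324
Total perimeter = 4.865


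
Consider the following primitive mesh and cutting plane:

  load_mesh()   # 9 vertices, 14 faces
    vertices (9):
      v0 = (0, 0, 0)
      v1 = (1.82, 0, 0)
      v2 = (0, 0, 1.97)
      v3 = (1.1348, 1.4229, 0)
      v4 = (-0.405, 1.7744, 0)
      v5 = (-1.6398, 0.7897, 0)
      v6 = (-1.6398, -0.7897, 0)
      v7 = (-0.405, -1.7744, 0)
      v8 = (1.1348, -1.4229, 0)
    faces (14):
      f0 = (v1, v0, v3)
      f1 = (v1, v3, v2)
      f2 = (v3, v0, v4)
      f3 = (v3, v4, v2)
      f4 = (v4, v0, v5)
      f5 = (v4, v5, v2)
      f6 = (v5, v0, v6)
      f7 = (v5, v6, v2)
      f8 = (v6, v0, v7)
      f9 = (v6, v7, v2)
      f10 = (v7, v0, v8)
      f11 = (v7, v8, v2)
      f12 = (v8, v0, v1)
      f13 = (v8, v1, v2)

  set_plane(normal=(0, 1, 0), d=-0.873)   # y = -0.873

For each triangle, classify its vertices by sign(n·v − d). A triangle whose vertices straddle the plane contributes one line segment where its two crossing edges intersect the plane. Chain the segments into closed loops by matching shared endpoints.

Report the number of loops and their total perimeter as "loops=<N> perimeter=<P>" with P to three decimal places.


Straddling triangles (6 of 14):
  (v6,v0,v7) [++-] → (-0.199259, -0.873, 0)–(-1.53534, -0.873, 0)  len=1.3361
  (v6,v7,v2) [+-+] → (-1.53534, -0.873, 0)–(-0.199259, -0.873, 1.00077)  len=1.6693
  (v7,v0,v8) [-+-] → (-0.199259, -0.873, 0)–(0.69624, -0.873, 0)  len=0.8955
  (v7,v8,v2) [--+] → (0.69624, -0.873, 0.761335)–(-0.199259, -0.873, 1.00077)  len=0.9270
  (v8,v0,v1) [-++] → (0.69624, -0.873, 0)–(1.39961, -0.873, 0)  len=0.7034
  (v8,v1,v2) [-++] → (1.39961, -0.873, 0)–(0.69624, -0.873, 0.761335)  len=1.0365

Chained into 1 loop(s):
  loop 1: 6 segments, perimeter = 6.5677
Total perimeter = 6.568

loops=1 perimeter=6.568


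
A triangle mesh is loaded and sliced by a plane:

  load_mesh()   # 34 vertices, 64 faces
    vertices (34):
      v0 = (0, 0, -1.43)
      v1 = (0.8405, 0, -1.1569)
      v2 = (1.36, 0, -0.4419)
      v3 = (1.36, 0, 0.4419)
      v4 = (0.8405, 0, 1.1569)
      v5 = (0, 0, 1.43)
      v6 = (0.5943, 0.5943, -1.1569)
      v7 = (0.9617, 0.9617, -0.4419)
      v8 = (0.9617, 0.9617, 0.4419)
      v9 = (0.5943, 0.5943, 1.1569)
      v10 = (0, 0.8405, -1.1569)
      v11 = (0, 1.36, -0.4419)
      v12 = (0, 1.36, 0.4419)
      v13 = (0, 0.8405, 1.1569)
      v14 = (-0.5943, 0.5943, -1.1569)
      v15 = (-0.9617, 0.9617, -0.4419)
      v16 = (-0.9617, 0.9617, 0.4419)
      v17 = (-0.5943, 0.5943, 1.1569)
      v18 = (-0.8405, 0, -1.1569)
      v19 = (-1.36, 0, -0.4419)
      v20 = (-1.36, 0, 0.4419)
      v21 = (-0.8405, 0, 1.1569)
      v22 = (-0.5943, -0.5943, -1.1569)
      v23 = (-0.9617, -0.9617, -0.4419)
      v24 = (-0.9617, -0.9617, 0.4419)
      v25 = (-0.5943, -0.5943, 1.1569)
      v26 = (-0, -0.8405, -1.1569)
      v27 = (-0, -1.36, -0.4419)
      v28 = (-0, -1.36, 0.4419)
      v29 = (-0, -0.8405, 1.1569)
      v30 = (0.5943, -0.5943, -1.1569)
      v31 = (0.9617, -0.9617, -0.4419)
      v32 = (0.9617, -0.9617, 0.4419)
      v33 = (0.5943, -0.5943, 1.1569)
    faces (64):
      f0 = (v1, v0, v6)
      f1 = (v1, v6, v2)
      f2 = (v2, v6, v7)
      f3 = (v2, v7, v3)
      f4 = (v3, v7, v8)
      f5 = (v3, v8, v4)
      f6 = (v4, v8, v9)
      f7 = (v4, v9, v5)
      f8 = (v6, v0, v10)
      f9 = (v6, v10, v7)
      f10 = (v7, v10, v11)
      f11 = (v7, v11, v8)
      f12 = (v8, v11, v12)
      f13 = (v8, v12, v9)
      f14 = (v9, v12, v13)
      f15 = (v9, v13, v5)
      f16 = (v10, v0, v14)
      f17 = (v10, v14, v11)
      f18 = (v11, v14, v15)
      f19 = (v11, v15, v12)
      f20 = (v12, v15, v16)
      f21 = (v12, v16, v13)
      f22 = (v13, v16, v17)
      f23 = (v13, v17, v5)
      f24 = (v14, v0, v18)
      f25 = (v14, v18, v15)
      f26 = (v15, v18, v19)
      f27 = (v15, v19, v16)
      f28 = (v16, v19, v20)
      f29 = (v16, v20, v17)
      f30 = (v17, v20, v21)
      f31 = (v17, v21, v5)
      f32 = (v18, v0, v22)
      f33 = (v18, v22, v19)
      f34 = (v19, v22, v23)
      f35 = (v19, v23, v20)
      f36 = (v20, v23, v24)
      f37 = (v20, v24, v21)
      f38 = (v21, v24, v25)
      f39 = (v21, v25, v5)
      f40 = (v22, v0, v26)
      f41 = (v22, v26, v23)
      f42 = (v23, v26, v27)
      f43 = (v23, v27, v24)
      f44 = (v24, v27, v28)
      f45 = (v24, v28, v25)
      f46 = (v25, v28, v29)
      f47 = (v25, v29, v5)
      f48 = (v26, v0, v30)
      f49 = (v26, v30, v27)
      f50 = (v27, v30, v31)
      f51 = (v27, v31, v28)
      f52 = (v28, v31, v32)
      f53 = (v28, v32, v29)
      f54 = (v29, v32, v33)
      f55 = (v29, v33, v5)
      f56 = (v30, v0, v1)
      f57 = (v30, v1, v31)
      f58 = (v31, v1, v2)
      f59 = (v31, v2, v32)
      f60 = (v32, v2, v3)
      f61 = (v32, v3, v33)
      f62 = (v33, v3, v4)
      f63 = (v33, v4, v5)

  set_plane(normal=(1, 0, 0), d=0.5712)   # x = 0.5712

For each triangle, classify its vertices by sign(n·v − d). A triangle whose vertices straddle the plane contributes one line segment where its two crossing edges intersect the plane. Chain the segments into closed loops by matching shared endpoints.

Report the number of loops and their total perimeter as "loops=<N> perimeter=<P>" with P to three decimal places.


Straddling triangles (20 of 64):
  (v1,v0,v6) [+-+] → (0.5712, 0, -1.2444)–(0.5712, 0.5712, -1.16752)  len=0.5764
  (v4,v9,v5) [++-] → (0.5712, 0.5712, 1.16752)–(0.5712, 0, 1.2444)  len=0.5764
  (v6,v0,v10) [+--] → (0.5712, 0.5712, -1.16752)–(0.5712, 0.60387, -1.1569)  len=0.0344
  (v6,v10,v7) [+-+] → (0.5712, 0.60387, -1.1569)–(0.5712, 0.912487, -0.732227)  len=0.5250
  (v7,v10,v11) [+--] → (0.5712, 0.912487, -0.732227)–(0.5712, 1.12343, -0.4419)  len=0.3589
  (v7,v11,v8) [+-+] → (0.5712, 1.12343, -0.4419)–(0.5712, 1.12343, 0.0830314)  len=0.5249
  (v8,v11,v12) [+--] → (0.5712, 1.12343, 0.0830314)–(0.5712, 1.12343, 0.4419)  len=0.3589
  (v8,v12,v9) [+-+] → (0.5712, 1.12343, 0.4419)–(0.5712, 0.624062, 1.12911)  len=0.8495
  (v9,v12,v13) [+--] → (0.5712, 0.624062, 1.12911)–(0.5712, 0.60387, 1.1569)  len=0.0344
  (v9,v13,v5) [+--] → (0.5712, 0.60387, 1.1569)–(0.5712, 0.5712, 1.16752)  len=0.0344
  (v26,v0,v30) [--+] → (0.5712, -0.5712, -1.16752)–(0.5712, -0.60387, -1.1569)  len=0.0344
  (v26,v30,v27) [-+-] → (0.5712, -0.60387, -1.1569)–(0.5712, -0.624062, -1.12911)  len=0.0344
  (v27,v30,v31) [-++] → (0.5712, -0.624062, -1.12911)–(0.5712, -1.12343, -0.4419)  len=0.8495
  (v27,v31,v28) [-+-] → (0.5712, -1.12343, -0.4419)–(0.5712, -1.12343, -0.0830314)  len=0.3589
  (v28,v31,v32) [-++] → (0.5712, -1.12343, -0.0830314)–(0.5712, -1.12343, 0.4419)  len=0.5249
  (v28,v32,v29) [-+-] → (0.5712, -1.12343, 0.4419)–(0.5712, -0.912487, 0.732227)  len=0.3589
  (v29,v32,v33) [-++] → (0.5712, -0.912487, 0.732227)–(0.5712, -0.60387, 1.1569)  len=0.5250
  (v29,v33,v5) [-+-] → (0.5712, -0.60387, 1.1569)–(0.5712, -0.5712, 1.16752)  len=0.0344
  (v30,v0,v1) [+-+] → (0.5712, -0.5712, -1.16752)–(0.5712, 0, -1.2444)  len=0.5764
  (v33,v4,v5) [++-] → (0.5712, 0, 1.2444)–(0.5712, -0.5712, 1.16752)  len=0.5764

Chained into 1 loop(s):
  loop 1: 20 segments, perimeter = 7.7458
Total perimeter = 7.746

loops=1 perimeter=7.746
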